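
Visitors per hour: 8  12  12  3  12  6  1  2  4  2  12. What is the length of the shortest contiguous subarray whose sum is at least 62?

10

add 8: running sum 8 < 62
add 12: running sum 20 < 62
add 12: running sum 32 < 62
add 3: running sum 35 < 62
add 12: running sum 47 < 62
add 6: running sum 53 < 62
add 1: running sum 54 < 62
add 2: running sum 56 < 62
add 4: running sum 60 < 62
add 2: shortest ending here [8, 12, 12, 3, 12, 6, 1, 2, 4, 2] sum 62, len 10
add 12: shortest ending here [12, 12, 3, 12, 6, 1, 2, 4, 2, 12] sum 66, len 10
Shortest qualifying length: 10.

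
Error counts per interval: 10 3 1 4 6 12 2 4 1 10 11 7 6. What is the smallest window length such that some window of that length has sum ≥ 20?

add 10: running sum 10 < 20
add 3: running sum 13 < 20
add 1: running sum 14 < 20
add 4: running sum 18 < 20
end 4: [10, 3, 1, 4, 6] sum 24, len 5
end 5: [4, 6, 12] sum 22, len 3
end 6: [6, 12, 2] sum 20, len 3
end 7: [6, 12, 2, 4] sum 24, len 4
end 8: [6, 12, 2, 4, 1] sum 25, len 5
end 9: [12, 2, 4, 1, 10] sum 29, len 5
end 10: [10, 11] sum 21, len 2
end 11: [10, 11, 7] sum 28, len 3
end 12: [11, 7, 6] sum 24, len 3
Shortest qualifying length: 2.

2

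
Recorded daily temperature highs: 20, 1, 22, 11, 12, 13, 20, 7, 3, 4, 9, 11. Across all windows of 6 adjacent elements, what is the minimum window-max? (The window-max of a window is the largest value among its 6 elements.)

(20, 1, 22, 11, 12, 13) → max 22
(1, 22, 11, 12, 13, 20) → max 22
(22, 11, 12, 13, 20, 7) → max 22
(11, 12, 13, 20, 7, 3) → max 20
(12, 13, 20, 7, 3, 4) → max 20
(13, 20, 7, 3, 4, 9) → max 20
(20, 7, 3, 4, 9, 11) → max 20
Minimum of these is 20.

20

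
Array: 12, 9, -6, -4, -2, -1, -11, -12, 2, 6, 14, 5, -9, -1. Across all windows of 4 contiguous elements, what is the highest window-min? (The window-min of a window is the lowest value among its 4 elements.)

Each size-4 window and its min:
(12, 9, -6, -4) → min -6
(9, -6, -4, -2) → min -6
(-6, -4, -2, -1) → min -6
(-4, -2, -1, -11) → min -11
(-2, -1, -11, -12) → min -12
(-1, -11, -12, 2) → min -12
(-11, -12, 2, 6) → min -12
(-12, 2, 6, 14) → min -12
(2, 6, 14, 5) → min 2
(6, 14, 5, -9) → min -9
(14, 5, -9, -1) → min -9
Highest of these is 2.

2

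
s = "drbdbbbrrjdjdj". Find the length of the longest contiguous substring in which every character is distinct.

3

[d] len 1
[d, r] len 2
[d, r, b] len 3
[r, b, d] len 3
[d, b] len 2
[b] len 1
[b] len 1
[b, r] len 2
[r] len 1
[r, j] len 2
[r, j, d] len 3
[d, j] len 2
[j, d] len 2
[d, j] len 2
Longest all-distinct length: 3.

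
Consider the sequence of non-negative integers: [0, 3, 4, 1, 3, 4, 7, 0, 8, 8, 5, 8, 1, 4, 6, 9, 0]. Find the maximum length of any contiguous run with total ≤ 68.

15

Extend to the right; shrink from the left whenever the sum exceeds 68:
[0] sum 0 len 1
[0, 3] sum 3 len 2
[0, 3, 4] sum 7 len 3
[0, 3, 4, 1] sum 8 len 4
[0, 3, 4, 1, 3] sum 11 len 5
[0, 3, 4, 1, 3, 4] sum 15 len 6
[0, 3, 4, 1, 3, 4, 7] sum 22 len 7
[0, 3, 4, 1, 3, 4, 7, 0] sum 22 len 8
[0, 3, 4, 1, 3, 4, 7, 0, 8] sum 30 len 9
[0, 3, 4, 1, 3, 4, 7, 0, 8, 8] sum 38 len 10
[0, 3, 4, 1, 3, 4, 7, 0, 8, 8, 5] sum 43 len 11
[0, 3, 4, 1, 3, 4, 7, 0, 8, 8, 5, 8] sum 51 len 12
[0, 3, 4, 1, 3, 4, 7, 0, 8, 8, 5, 8, 1] sum 52 len 13
[0, 3, 4, 1, 3, 4, 7, 0, 8, 8, 5, 8, 1, 4] sum 56 len 14
[0, 3, 4, 1, 3, 4, 7, 0, 8, 8, 5, 8, 1, 4, 6] sum 62 len 15
[4, 1, 3, 4, 7, 0, 8, 8, 5, 8, 1, 4, 6, 9] sum 68 len 14
[4, 1, 3, 4, 7, 0, 8, 8, 5, 8, 1, 4, 6, 9, 0] sum 68 len 15
Longest length seen: 15.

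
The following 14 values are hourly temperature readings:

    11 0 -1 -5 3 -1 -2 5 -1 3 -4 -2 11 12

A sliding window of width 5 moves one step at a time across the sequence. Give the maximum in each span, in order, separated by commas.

11, 3, 3, 5, 5, 5, 5, 5, 11, 12

Sliding a size-5 window across the 14 values:
11 0 -1 -5 3 → max 11
0 -1 -5 3 -1 → max 3
-1 -5 3 -1 -2 → max 3
-5 3 -1 -2 5 → max 5
3 -1 -2 5 -1 → max 5
-1 -2 5 -1 3 → max 5
-2 5 -1 3 -4 → max 5
5 -1 3 -4 -2 → max 5
-1 3 -4 -2 11 → max 11
3 -4 -2 11 12 → max 12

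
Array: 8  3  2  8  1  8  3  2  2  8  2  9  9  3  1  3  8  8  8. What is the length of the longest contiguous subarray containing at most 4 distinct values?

11

[8] 1 distinct, len 1
[8, 3] 2 distinct, len 2
[8, 3, 2] 3 distinct, len 3
[8, 3, 2, 8] 3 distinct, len 4
[8, 3, 2, 8, 1] 4 distinct, len 5
[8, 3, 2, 8, 1, 8] 4 distinct, len 6
[8, 3, 2, 8, 1, 8, 3] 4 distinct, len 7
[8, 3, 2, 8, 1, 8, 3, 2] 4 distinct, len 8
[8, 3, 2, 8, 1, 8, 3, 2, 2] 4 distinct, len 9
[8, 3, 2, 8, 1, 8, 3, 2, 2, 8] 4 distinct, len 10
[8, 3, 2, 8, 1, 8, 3, 2, 2, 8, 2] 4 distinct, len 11
[8, 3, 2, 2, 8, 2, 9] 4 distinct, len 7
[8, 3, 2, 2, 8, 2, 9, 9] 4 distinct, len 8
[8, 3, 2, 2, 8, 2, 9, 9, 3] 4 distinct, len 9
[2, 9, 9, 3, 1] 4 distinct, len 5
[2, 9, 9, 3, 1, 3] 4 distinct, len 6
[9, 9, 3, 1, 3, 8] 4 distinct, len 6
[9, 9, 3, 1, 3, 8, 8] 4 distinct, len 7
[9, 9, 3, 1, 3, 8, 8, 8] 4 distinct, len 8
Longest length with ≤4 distinct: 11.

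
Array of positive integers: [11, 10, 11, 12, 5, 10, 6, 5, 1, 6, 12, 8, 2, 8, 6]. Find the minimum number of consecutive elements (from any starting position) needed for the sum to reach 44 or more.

4

Extend right; whenever the sum reaches 44, record the length and shrink from the left:
add 11: running sum 11 < 44
add 10: running sum 21 < 44
add 11: running sum 32 < 44
end 3: [11, 10, 11, 12] sum 44, len 4
end 4: [11, 10, 11, 12, 5] sum 49, len 5
end 5: [10, 11, 12, 5, 10] sum 48, len 5
end 6: [11, 12, 5, 10, 6] sum 44, len 5
end 7: [11, 12, 5, 10, 6, 5] sum 49, len 6
end 8: [11, 12, 5, 10, 6, 5, 1] sum 50, len 7
end 9: [12, 5, 10, 6, 5, 1, 6] sum 45, len 7
end 10: [5, 10, 6, 5, 1, 6, 12] sum 45, len 7
end 11: [10, 6, 5, 1, 6, 12, 8] sum 48, len 7
end 12: [10, 6, 5, 1, 6, 12, 8, 2] sum 50, len 8
end 13: [6, 5, 1, 6, 12, 8, 2, 8] sum 48, len 8
end 14: [5, 1, 6, 12, 8, 2, 8, 6] sum 48, len 8
Shortest qualifying length: 4.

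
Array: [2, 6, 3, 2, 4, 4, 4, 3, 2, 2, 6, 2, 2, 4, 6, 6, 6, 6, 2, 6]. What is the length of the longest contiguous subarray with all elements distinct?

[2] len 1
[2, 6] len 2
[2, 6, 3] len 3
[6, 3, 2] len 3
[6, 3, 2, 4] len 4
[4] len 1
[4] len 1
[4, 3] len 2
[4, 3, 2] len 3
[2] len 1
[2, 6] len 2
[6, 2] len 2
[2] len 1
[2, 4] len 2
[2, 4, 6] len 3
[6] len 1
[6] len 1
[6] len 1
[6, 2] len 2
[2, 6] len 2
Longest all-distinct length: 4.

4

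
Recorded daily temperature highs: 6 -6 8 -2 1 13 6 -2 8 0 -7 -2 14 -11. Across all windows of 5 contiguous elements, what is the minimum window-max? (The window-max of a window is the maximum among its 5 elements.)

[6, -6, 8, -2, 1] → max 8
[-6, 8, -2, 1, 13] → max 13
[8, -2, 1, 13, 6] → max 13
[-2, 1, 13, 6, -2] → max 13
[1, 13, 6, -2, 8] → max 13
[13, 6, -2, 8, 0] → max 13
[6, -2, 8, 0, -7] → max 8
[-2, 8, 0, -7, -2] → max 8
[8, 0, -7, -2, 14] → max 14
[0, -7, -2, 14, -11] → max 14
Minimum of these is 8.

8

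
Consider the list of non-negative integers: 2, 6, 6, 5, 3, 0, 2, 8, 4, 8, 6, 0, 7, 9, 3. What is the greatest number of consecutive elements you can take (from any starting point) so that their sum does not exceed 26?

add 2: [2] sum 2, len 1
add 6: [2, 6] sum 8, len 2
add 6: [2, 6, 6] sum 14, len 3
add 5: [2, 6, 6, 5] sum 19, len 4
add 3: [2, 6, 6, 5, 3] sum 22, len 5
add 0: [2, 6, 6, 5, 3, 0] sum 22, len 6
add 2: [2, 6, 6, 5, 3, 0, 2] sum 24, len 7
add 8: [6, 5, 3, 0, 2, 8] sum 24, len 6
add 4: [5, 3, 0, 2, 8, 4] sum 22, len 6
add 8: [3, 0, 2, 8, 4, 8] sum 25, len 6
add 6: [8, 4, 8, 6] sum 26, len 4
add 0: [8, 4, 8, 6, 0] sum 26, len 5
add 7: [4, 8, 6, 0, 7] sum 25, len 5
add 9: [6, 0, 7, 9] sum 22, len 4
add 3: [6, 0, 7, 9, 3] sum 25, len 5
Longest length seen: 7.

7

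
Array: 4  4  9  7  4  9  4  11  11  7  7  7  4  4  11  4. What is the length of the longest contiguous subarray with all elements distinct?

3

[4] len 1
[4] len 1
[4, 9] len 2
[4, 9, 7] len 3
[9, 7, 4] len 3
[7, 4, 9] len 3
[9, 4] len 2
[9, 4, 11] len 3
[11] len 1
[11, 7] len 2
[7] len 1
[7] len 1
[7, 4] len 2
[4] len 1
[4, 11] len 2
[11, 4] len 2
Longest all-distinct length: 3.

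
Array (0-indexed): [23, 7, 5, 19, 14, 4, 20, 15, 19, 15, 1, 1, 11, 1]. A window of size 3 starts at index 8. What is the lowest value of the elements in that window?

Elements at indices 8..10: 19, 15, 1
min(19, 15, 1) = 1

1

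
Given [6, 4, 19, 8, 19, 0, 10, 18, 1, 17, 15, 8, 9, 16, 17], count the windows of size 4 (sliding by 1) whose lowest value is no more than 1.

6 4 19 8 → min 4
4 19 8 19 → min 4
19 8 19 0 → min 0  ≤ 1 ✓
8 19 0 10 → min 0  ≤ 1 ✓
19 0 10 18 → min 0  ≤ 1 ✓
0 10 18 1 → min 0  ≤ 1 ✓
10 18 1 17 → min 1  ≤ 1 ✓
18 1 17 15 → min 1  ≤ 1 ✓
1 17 15 8 → min 1  ≤ 1 ✓
17 15 8 9 → min 8
15 8 9 16 → min 8
8 9 16 17 → min 8
7 windows satisfy the condition.

7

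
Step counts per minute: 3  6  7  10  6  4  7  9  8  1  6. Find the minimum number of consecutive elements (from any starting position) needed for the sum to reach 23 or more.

add 3: running sum 3 < 23
add 6: running sum 9 < 23
add 7: running sum 16 < 23
add 10: shortest ending here [6, 7, 10] sum 23, len 3
add 6: shortest ending here [7, 10, 6] sum 23, len 3
add 4: shortest ending here [7, 10, 6, 4] sum 27, len 4
add 7: shortest ending here [10, 6, 4, 7] sum 27, len 4
add 9: shortest ending here [6, 4, 7, 9] sum 26, len 4
add 8: shortest ending here [7, 9, 8] sum 24, len 3
add 1: shortest ending here [7, 9, 8, 1] sum 25, len 4
add 6: shortest ending here [9, 8, 1, 6] sum 24, len 4
Shortest qualifying length: 3.

3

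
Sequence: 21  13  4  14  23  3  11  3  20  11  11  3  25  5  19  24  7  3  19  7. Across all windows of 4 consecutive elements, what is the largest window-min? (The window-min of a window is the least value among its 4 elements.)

5

Each size-4 window and its min:
21 13 4 14 → min 4
13 4 14 23 → min 4
4 14 23 3 → min 3
14 23 3 11 → min 3
23 3 11 3 → min 3
3 11 3 20 → min 3
11 3 20 11 → min 3
3 20 11 11 → min 3
20 11 11 3 → min 3
11 11 3 25 → min 3
11 3 25 5 → min 3
3 25 5 19 → min 3
25 5 19 24 → min 5
5 19 24 7 → min 5
19 24 7 3 → min 3
24 7 3 19 → min 3
7 3 19 7 → min 3
Largest of these is 5.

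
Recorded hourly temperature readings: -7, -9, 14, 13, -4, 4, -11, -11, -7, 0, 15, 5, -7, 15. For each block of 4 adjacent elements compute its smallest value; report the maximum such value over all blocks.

-4

[-7, -9, 14, 13] → min -9
[-9, 14, 13, -4] → min -9
[14, 13, -4, 4] → min -4
[13, -4, 4, -11] → min -11
[-4, 4, -11, -11] → min -11
[4, -11, -11, -7] → min -11
[-11, -11, -7, 0] → min -11
[-11, -7, 0, 15] → min -11
[-7, 0, 15, 5] → min -7
[0, 15, 5, -7] → min -7
[15, 5, -7, 15] → min -7
Maximum of these is -4.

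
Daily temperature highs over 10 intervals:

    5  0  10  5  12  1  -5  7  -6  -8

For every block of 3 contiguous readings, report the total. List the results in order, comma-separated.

15, 15, 27, 18, 8, 3, -4, -7

Sliding a size-3 window across the 10 values:
5 0 10 → sum 15
0 10 5 → sum 15
10 5 12 → sum 27
5 12 1 → sum 18
12 1 -5 → sum 8
1 -5 7 → sum 3
-5 7 -6 → sum -4
7 -6 -8 → sum -7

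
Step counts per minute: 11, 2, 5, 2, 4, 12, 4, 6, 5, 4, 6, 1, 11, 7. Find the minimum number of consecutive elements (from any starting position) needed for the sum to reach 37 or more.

add 11: running sum 11 < 37
add 2: running sum 13 < 37
add 5: running sum 18 < 37
add 2: running sum 20 < 37
add 4: running sum 24 < 37
add 12: running sum 36 < 37
add 4: shortest ending here [11, 2, 5, 2, 4, 12, 4] sum 40, len 7
add 6: shortest ending here [11, 2, 5, 2, 4, 12, 4, 6] sum 46, len 8
add 5: shortest ending here [5, 2, 4, 12, 4, 6, 5] sum 38, len 7
add 4: shortest ending here [2, 4, 12, 4, 6, 5, 4] sum 37, len 7
add 6: shortest ending here [12, 4, 6, 5, 4, 6] sum 37, len 6
add 1: shortest ending here [12, 4, 6, 5, 4, 6, 1] sum 38, len 7
add 11: shortest ending here [4, 6, 5, 4, 6, 1, 11] sum 37, len 7
add 7: shortest ending here [6, 5, 4, 6, 1, 11, 7] sum 40, len 7
Shortest qualifying length: 6.

6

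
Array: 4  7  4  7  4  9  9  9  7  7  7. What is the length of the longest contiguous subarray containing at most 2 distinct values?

6

Extend right; when distinct count exceeds 2, shrink from the left:
add 4: window [4] (1 distinct), len 1
add 7: window [4, 7] (2 distinct), len 2
add 4: window [4, 7, 4] (2 distinct), len 3
add 7: window [4, 7, 4, 7] (2 distinct), len 4
add 4: window [4, 7, 4, 7, 4] (2 distinct), len 5
add 9: window [4, 9] (2 distinct), len 2
add 9: window [4, 9, 9] (2 distinct), len 3
add 9: window [4, 9, 9, 9] (2 distinct), len 4
add 7: window [9, 9, 9, 7] (2 distinct), len 4
add 7: window [9, 9, 9, 7, 7] (2 distinct), len 5
add 7: window [9, 9, 9, 7, 7, 7] (2 distinct), len 6
Longest length with ≤2 distinct: 6.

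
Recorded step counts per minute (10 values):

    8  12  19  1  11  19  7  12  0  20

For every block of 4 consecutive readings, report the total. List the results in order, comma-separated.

40, 43, 50, 38, 49, 38, 39

[8, 12, 19, 1] → sum 40
[12, 19, 1, 11] → sum 43
[19, 1, 11, 19] → sum 50
[1, 11, 19, 7] → sum 38
[11, 19, 7, 12] → sum 49
[19, 7, 12, 0] → sum 38
[7, 12, 0, 20] → sum 39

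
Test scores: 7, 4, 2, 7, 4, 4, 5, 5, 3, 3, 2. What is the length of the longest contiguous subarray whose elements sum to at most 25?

→ 7: sum 7, len 1
→ 4: sum 11, len 2
→ 2: sum 13, len 3
→ 7: sum 20, len 4
→ 4: sum 24, len 5
→ 4 (dropped 7): sum 21, len 5
→ 5 (dropped 4): sum 22, len 5
→ 5 (dropped 2): sum 25, len 5
→ 3 (dropped 7): sum 21, len 5
→ 3: sum 24, len 6
→ 2 (dropped 4): sum 22, len 6
Longest length seen: 6.

6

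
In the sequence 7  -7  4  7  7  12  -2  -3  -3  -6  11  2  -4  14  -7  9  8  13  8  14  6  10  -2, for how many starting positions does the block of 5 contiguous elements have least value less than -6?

7

(7, -7, 4, 7, 7) → min -7  < -6 ✓
(-7, 4, 7, 7, 12) → min -7  < -6 ✓
(4, 7, 7, 12, -2) → min -2
(7, 7, 12, -2, -3) → min -3
(7, 12, -2, -3, -3) → min -3
(12, -2, -3, -3, -6) → min -6
(-2, -3, -3, -6, 11) → min -6
(-3, -3, -6, 11, 2) → min -6
(-3, -6, 11, 2, -4) → min -6
(-6, 11, 2, -4, 14) → min -6
(11, 2, -4, 14, -7) → min -7  < -6 ✓
(2, -4, 14, -7, 9) → min -7  < -6 ✓
(-4, 14, -7, 9, 8) → min -7  < -6 ✓
(14, -7, 9, 8, 13) → min -7  < -6 ✓
(-7, 9, 8, 13, 8) → min -7  < -6 ✓
(9, 8, 13, 8, 14) → min 8
(8, 13, 8, 14, 6) → min 6
(13, 8, 14, 6, 10) → min 6
(8, 14, 6, 10, -2) → min -2
7 windows satisfy the condition.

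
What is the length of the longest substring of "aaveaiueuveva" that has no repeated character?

5

[a] len 1
[a] len 1
[a, v] len 2
[a, v, e] len 3
[v, e, a] len 3
[v, e, a, i] len 4
[v, e, a, i, u] len 5
[a, i, u, e] len 4
[e, u] len 2
[e, u, v] len 3
[u, v, e] len 3
[e, v] len 2
[e, v, a] len 3
Longest all-distinct length: 5.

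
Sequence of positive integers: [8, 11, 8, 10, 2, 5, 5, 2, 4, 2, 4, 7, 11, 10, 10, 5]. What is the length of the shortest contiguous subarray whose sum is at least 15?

2

add 8: running sum 8 < 15
add 11: shortest ending here [8, 11] sum 19, len 2
add 8: shortest ending here [11, 8] sum 19, len 2
add 10: shortest ending here [8, 10] sum 18, len 2
add 2: shortest ending here [8, 10, 2] sum 20, len 3
add 5: shortest ending here [10, 2, 5] sum 17, len 3
add 5: shortest ending here [10, 2, 5, 5] sum 22, len 4
add 2: shortest ending here [10, 2, 5, 5, 2] sum 24, len 5
add 4: shortest ending here [5, 5, 2, 4] sum 16, len 4
add 2: shortest ending here [5, 5, 2, 4, 2] sum 18, len 5
add 4: shortest ending here [5, 2, 4, 2, 4] sum 17, len 5
add 7: shortest ending here [4, 2, 4, 7] sum 17, len 4
add 11: shortest ending here [7, 11] sum 18, len 2
add 10: shortest ending here [11, 10] sum 21, len 2
add 10: shortest ending here [10, 10] sum 20, len 2
add 5: shortest ending here [10, 5] sum 15, len 2
Shortest qualifying length: 2.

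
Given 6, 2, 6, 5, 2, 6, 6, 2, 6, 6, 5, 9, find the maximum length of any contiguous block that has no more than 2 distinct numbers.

6

add 6: window [6] (1 distinct), len 1
add 2: window [6, 2] (2 distinct), len 2
add 6: window [6, 2, 6] (2 distinct), len 3
add 5: window [6, 5] (2 distinct), len 2
add 2: window [5, 2] (2 distinct), len 2
add 6: window [2, 6] (2 distinct), len 2
add 6: window [2, 6, 6] (2 distinct), len 3
add 2: window [2, 6, 6, 2] (2 distinct), len 4
add 6: window [2, 6, 6, 2, 6] (2 distinct), len 5
add 6: window [2, 6, 6, 2, 6, 6] (2 distinct), len 6
add 5: window [6, 6, 5] (2 distinct), len 3
add 9: window [5, 9] (2 distinct), len 2
Longest length with ≤2 distinct: 6.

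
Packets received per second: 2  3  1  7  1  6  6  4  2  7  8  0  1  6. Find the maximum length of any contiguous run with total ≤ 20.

6

add 2: [2] sum 2, len 1
add 3: [2, 3] sum 5, len 2
add 1: [2, 3, 1] sum 6, len 3
add 7: [2, 3, 1, 7] sum 13, len 4
add 1: [2, 3, 1, 7, 1] sum 14, len 5
add 6: [2, 3, 1, 7, 1, 6] sum 20, len 6
add 6: [7, 1, 6, 6] sum 20, len 4
add 4: [1, 6, 6, 4] sum 17, len 4
add 2: [1, 6, 6, 4, 2] sum 19, len 5
add 7: [6, 4, 2, 7] sum 19, len 4
add 8: [2, 7, 8] sum 17, len 3
add 0: [2, 7, 8, 0] sum 17, len 4
add 1: [2, 7, 8, 0, 1] sum 18, len 5
add 6: [8, 0, 1, 6] sum 15, len 4
Longest length seen: 6.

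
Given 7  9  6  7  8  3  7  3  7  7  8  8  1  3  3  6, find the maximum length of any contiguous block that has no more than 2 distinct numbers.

5

Extend right; when distinct count exceeds 2, shrink from the left:
[7] 1 distinct, len 1
[7, 9] 2 distinct, len 2
[9, 6] 2 distinct, len 2
[6, 7] 2 distinct, len 2
[7, 8] 2 distinct, len 2
[8, 3] 2 distinct, len 2
[3, 7] 2 distinct, len 2
[3, 7, 3] 2 distinct, len 3
[3, 7, 3, 7] 2 distinct, len 4
[3, 7, 3, 7, 7] 2 distinct, len 5
[7, 7, 8] 2 distinct, len 3
[7, 7, 8, 8] 2 distinct, len 4
[8, 8, 1] 2 distinct, len 3
[1, 3] 2 distinct, len 2
[1, 3, 3] 2 distinct, len 3
[3, 3, 6] 2 distinct, len 3
Longest length with ≤2 distinct: 5.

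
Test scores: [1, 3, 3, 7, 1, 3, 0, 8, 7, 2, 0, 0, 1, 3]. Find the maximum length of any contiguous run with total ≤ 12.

→ 1: sum 1, len 1
→ 3: sum 4, len 2
→ 3: sum 7, len 3
→ 7 (dropped 1, 3): sum 10, len 2
→ 1: sum 11, len 3
→ 3 (dropped 3): sum 11, len 3
→ 0: sum 11, len 4
→ 8 (dropped 7): sum 12, len 4
→ 7 (dropped 1, 3, 0, 8): sum 7, len 1
→ 2: sum 9, len 2
→ 0: sum 9, len 3
→ 0: sum 9, len 4
→ 1: sum 10, len 5
→ 3 (dropped 7): sum 6, len 5
Longest length seen: 5.

5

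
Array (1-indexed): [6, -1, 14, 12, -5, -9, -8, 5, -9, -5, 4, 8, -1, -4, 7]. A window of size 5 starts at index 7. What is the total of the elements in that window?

Elements at indices 7..11: -8, 5, -9, -5, 4
sum(-8, 5, -9, -5, 4) = -13

-13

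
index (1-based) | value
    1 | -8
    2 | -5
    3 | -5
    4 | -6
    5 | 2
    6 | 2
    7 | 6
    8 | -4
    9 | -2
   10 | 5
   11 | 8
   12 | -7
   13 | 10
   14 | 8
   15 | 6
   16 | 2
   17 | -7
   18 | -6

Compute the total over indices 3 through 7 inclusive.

-1

Elements at indices 3..7: -5, -6, 2, 2, 6
sum(-5, -6, 2, 2, 6) = -1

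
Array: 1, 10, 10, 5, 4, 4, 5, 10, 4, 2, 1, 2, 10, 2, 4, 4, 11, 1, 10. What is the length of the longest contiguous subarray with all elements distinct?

add 1: [1] len 1
add 10: [1, 10] len 2
add 10 (repeat 10, move left end past it): [10] len 1
add 5: [10, 5] len 2
add 4: [10, 5, 4] len 3
add 4 (repeat 4, move left end past it): [4] len 1
add 5: [4, 5] len 2
add 10: [4, 5, 10] len 3
add 4 (repeat 4, move left end past it): [5, 10, 4] len 3
add 2: [5, 10, 4, 2] len 4
add 1: [5, 10, 4, 2, 1] len 5
add 2 (repeat 2, move left end past it): [1, 2] len 2
add 10: [1, 2, 10] len 3
add 2 (repeat 2, move left end past it): [10, 2] len 2
add 4: [10, 2, 4] len 3
add 4 (repeat 4, move left end past it): [4] len 1
add 11: [4, 11] len 2
add 1: [4, 11, 1] len 3
add 10: [4, 11, 1, 10] len 4
Longest all-distinct length: 5.

5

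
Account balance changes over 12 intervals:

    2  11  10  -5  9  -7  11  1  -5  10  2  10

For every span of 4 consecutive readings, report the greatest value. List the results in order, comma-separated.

11, 11, 10, 11, 11, 11, 11, 10, 10

(2, 11, 10, -5) → max 11
(11, 10, -5, 9) → max 11
(10, -5, 9, -7) → max 10
(-5, 9, -7, 11) → max 11
(9, -7, 11, 1) → max 11
(-7, 11, 1, -5) → max 11
(11, 1, -5, 10) → max 11
(1, -5, 10, 2) → max 10
(-5, 10, 2, 10) → max 10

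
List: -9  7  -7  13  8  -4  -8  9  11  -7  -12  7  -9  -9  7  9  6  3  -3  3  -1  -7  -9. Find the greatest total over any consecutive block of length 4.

25

[-9, 7, -7, 13] → sum 4
[7, -7, 13, 8] → sum 21
[-7, 13, 8, -4] → sum 10
[13, 8, -4, -8] → sum 9
[8, -4, -8, 9] → sum 5
[-4, -8, 9, 11] → sum 8
[-8, 9, 11, -7] → sum 5
[9, 11, -7, -12] → sum 1
[11, -7, -12, 7] → sum -1
[-7, -12, 7, -9] → sum -21
[-12, 7, -9, -9] → sum -23
[7, -9, -9, 7] → sum -4
[-9, -9, 7, 9] → sum -2
[-9, 7, 9, 6] → sum 13
[7, 9, 6, 3] → sum 25
[9, 6, 3, -3] → sum 15
[6, 3, -3, 3] → sum 9
[3, -3, 3, -1] → sum 2
[-3, 3, -1, -7] → sum -8
[3, -1, -7, -9] → sum -14
Greatest of these is 25.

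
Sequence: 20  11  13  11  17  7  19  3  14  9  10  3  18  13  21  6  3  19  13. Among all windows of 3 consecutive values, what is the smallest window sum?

(20, 11, 13) → sum 44
(11, 13, 11) → sum 35
(13, 11, 17) → sum 41
(11, 17, 7) → sum 35
(17, 7, 19) → sum 43
(7, 19, 3) → sum 29
(19, 3, 14) → sum 36
(3, 14, 9) → sum 26
(14, 9, 10) → sum 33
(9, 10, 3) → sum 22
(10, 3, 18) → sum 31
(3, 18, 13) → sum 34
(18, 13, 21) → sum 52
(13, 21, 6) → sum 40
(21, 6, 3) → sum 30
(6, 3, 19) → sum 28
(3, 19, 13) → sum 35
Smallest of these is 22.

22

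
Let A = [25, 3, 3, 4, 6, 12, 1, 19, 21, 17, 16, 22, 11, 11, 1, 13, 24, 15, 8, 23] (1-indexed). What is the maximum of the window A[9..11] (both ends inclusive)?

21

Elements at indices 9..11: 21, 17, 16
max(21, 17, 16) = 21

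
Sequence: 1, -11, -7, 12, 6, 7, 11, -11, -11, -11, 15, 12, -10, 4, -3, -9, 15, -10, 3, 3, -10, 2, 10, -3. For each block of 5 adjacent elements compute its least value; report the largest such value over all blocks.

-7

Window mins for each of the 20 positions:
[1, -11, -7, 12, 6] → min -11
[-11, -7, 12, 6, 7] → min -11
[-7, 12, 6, 7, 11] → min -7
[12, 6, 7, 11, -11] → min -11
[6, 7, 11, -11, -11] → min -11
[7, 11, -11, -11, -11] → min -11
[11, -11, -11, -11, 15] → min -11
[-11, -11, -11, 15, 12] → min -11
[-11, -11, 15, 12, -10] → min -11
[-11, 15, 12, -10, 4] → min -11
[15, 12, -10, 4, -3] → min -10
[12, -10, 4, -3, -9] → min -10
[-10, 4, -3, -9, 15] → min -10
[4, -3, -9, 15, -10] → min -10
[-3, -9, 15, -10, 3] → min -10
[-9, 15, -10, 3, 3] → min -10
[15, -10, 3, 3, -10] → min -10
[-10, 3, 3, -10, 2] → min -10
[3, 3, -10, 2, 10] → min -10
[3, -10, 2, 10, -3] → min -10
Largest of these is -7.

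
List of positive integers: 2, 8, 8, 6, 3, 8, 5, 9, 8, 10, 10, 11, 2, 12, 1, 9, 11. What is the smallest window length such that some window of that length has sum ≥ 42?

5

add 2: running sum 2 < 42
add 8: running sum 10 < 42
add 8: running sum 18 < 42
add 6: running sum 24 < 42
add 3: running sum 27 < 42
add 8: running sum 35 < 42
add 5: running sum 40 < 42
end 7: [8, 8, 6, 3, 8, 5, 9] sum 47, len 7
end 8: [8, 6, 3, 8, 5, 9, 8] sum 47, len 7
end 9: [3, 8, 5, 9, 8, 10] sum 43, len 6
end 10: [5, 9, 8, 10, 10] sum 42, len 5
end 11: [9, 8, 10, 10, 11] sum 48, len 5
end 12: [9, 8, 10, 10, 11, 2] sum 50, len 6
end 13: [10, 10, 11, 2, 12] sum 45, len 5
end 14: [10, 10, 11, 2, 12, 1] sum 46, len 6
end 15: [10, 11, 2, 12, 1, 9] sum 45, len 6
end 16: [11, 2, 12, 1, 9, 11] sum 46, len 6
Shortest qualifying length: 5.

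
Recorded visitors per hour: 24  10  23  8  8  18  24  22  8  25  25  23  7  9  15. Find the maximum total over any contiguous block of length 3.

[24, 10, 23] → sum 57
[10, 23, 8] → sum 41
[23, 8, 8] → sum 39
[8, 8, 18] → sum 34
[8, 18, 24] → sum 50
[18, 24, 22] → sum 64
[24, 22, 8] → sum 54
[22, 8, 25] → sum 55
[8, 25, 25] → sum 58
[25, 25, 23] → sum 73
[25, 23, 7] → sum 55
[23, 7, 9] → sum 39
[7, 9, 15] → sum 31
Maximum of these is 73.

73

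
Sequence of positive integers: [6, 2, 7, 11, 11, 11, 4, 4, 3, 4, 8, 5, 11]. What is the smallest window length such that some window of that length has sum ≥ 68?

add 6: running sum 6 < 68
add 2: running sum 8 < 68
add 7: running sum 15 < 68
add 11: running sum 26 < 68
add 11: running sum 37 < 68
add 11: running sum 48 < 68
add 4: running sum 52 < 68
add 4: running sum 56 < 68
add 3: running sum 59 < 68
add 4: running sum 63 < 68
add 8: shortest ending here [6, 2, 7, 11, 11, 11, 4, 4, 3, 4, 8] sum 71, len 11
add 5: shortest ending here [7, 11, 11, 11, 4, 4, 3, 4, 8, 5] sum 68, len 10
add 11: shortest ending here [11, 11, 11, 4, 4, 3, 4, 8, 5, 11] sum 72, len 10
Shortest qualifying length: 10.

10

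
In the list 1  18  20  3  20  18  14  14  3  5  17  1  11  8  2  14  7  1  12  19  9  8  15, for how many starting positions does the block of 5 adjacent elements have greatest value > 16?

[1, 18, 20, 3, 20] → max 20  > 16 ✓
[18, 20, 3, 20, 18] → max 20  > 16 ✓
[20, 3, 20, 18, 14] → max 20  > 16 ✓
[3, 20, 18, 14, 14] → max 20  > 16 ✓
[20, 18, 14, 14, 3] → max 20  > 16 ✓
[18, 14, 14, 3, 5] → max 18  > 16 ✓
[14, 14, 3, 5, 17] → max 17  > 16 ✓
[14, 3, 5, 17, 1] → max 17  > 16 ✓
[3, 5, 17, 1, 11] → max 17  > 16 ✓
[5, 17, 1, 11, 8] → max 17  > 16 ✓
[17, 1, 11, 8, 2] → max 17  > 16 ✓
[1, 11, 8, 2, 14] → max 14
[11, 8, 2, 14, 7] → max 14
[8, 2, 14, 7, 1] → max 14
[2, 14, 7, 1, 12] → max 14
[14, 7, 1, 12, 19] → max 19  > 16 ✓
[7, 1, 12, 19, 9] → max 19  > 16 ✓
[1, 12, 19, 9, 8] → max 19  > 16 ✓
[12, 19, 9, 8, 15] → max 19  > 16 ✓
15 windows satisfy the condition.

15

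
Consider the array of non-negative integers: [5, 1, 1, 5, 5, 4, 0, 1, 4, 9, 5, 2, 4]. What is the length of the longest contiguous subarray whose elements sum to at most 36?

Extend to the right; shrink from the left whenever the sum exceeds 36:
add 5: [5] sum 5, len 1
add 1: [5, 1] sum 6, len 2
add 1: [5, 1, 1] sum 7, len 3
add 5: [5, 1, 1, 5] sum 12, len 4
add 5: [5, 1, 1, 5, 5] sum 17, len 5
add 4: [5, 1, 1, 5, 5, 4] sum 21, len 6
add 0: [5, 1, 1, 5, 5, 4, 0] sum 21, len 7
add 1: [5, 1, 1, 5, 5, 4, 0, 1] sum 22, len 8
add 4: [5, 1, 1, 5, 5, 4, 0, 1, 4] sum 26, len 9
add 9: [5, 1, 1, 5, 5, 4, 0, 1, 4, 9] sum 35, len 10
add 5: [1, 1, 5, 5, 4, 0, 1, 4, 9, 5] sum 35, len 10
add 2: [1, 5, 5, 4, 0, 1, 4, 9, 5, 2] sum 36, len 10
add 4: [5, 4, 0, 1, 4, 9, 5, 2, 4] sum 34, len 9
Longest length seen: 10.

10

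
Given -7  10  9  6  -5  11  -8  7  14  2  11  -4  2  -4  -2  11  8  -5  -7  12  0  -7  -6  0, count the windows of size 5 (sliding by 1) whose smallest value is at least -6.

(-7, 10, 9, 6, -5) → min -7
(10, 9, 6, -5, 11) → min -5  ≥ -6 ✓
(9, 6, -5, 11, -8) → min -8
(6, -5, 11, -8, 7) → min -8
(-5, 11, -8, 7, 14) → min -8
(11, -8, 7, 14, 2) → min -8
(-8, 7, 14, 2, 11) → min -8
(7, 14, 2, 11, -4) → min -4  ≥ -6 ✓
(14, 2, 11, -4, 2) → min -4  ≥ -6 ✓
(2, 11, -4, 2, -4) → min -4  ≥ -6 ✓
(11, -4, 2, -4, -2) → min -4  ≥ -6 ✓
(-4, 2, -4, -2, 11) → min -4  ≥ -6 ✓
(2, -4, -2, 11, 8) → min -4  ≥ -6 ✓
(-4, -2, 11, 8, -5) → min -5  ≥ -6 ✓
(-2, 11, 8, -5, -7) → min -7
(11, 8, -5, -7, 12) → min -7
(8, -5, -7, 12, 0) → min -7
(-5, -7, 12, 0, -7) → min -7
(-7, 12, 0, -7, -6) → min -7
(12, 0, -7, -6, 0) → min -7
8 windows satisfy the condition.

8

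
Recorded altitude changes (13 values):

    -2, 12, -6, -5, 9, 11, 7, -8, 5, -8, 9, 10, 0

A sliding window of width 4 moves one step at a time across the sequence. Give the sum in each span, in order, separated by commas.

-1, 10, 9, 22, 19, 15, -4, -2, 16, 11

(-2, 12, -6, -5) → sum -1
(12, -6, -5, 9) → sum 10
(-6, -5, 9, 11) → sum 9
(-5, 9, 11, 7) → sum 22
(9, 11, 7, -8) → sum 19
(11, 7, -8, 5) → sum 15
(7, -8, 5, -8) → sum -4
(-8, 5, -8, 9) → sum -2
(5, -8, 9, 10) → sum 16
(-8, 9, 10, 0) → sum 11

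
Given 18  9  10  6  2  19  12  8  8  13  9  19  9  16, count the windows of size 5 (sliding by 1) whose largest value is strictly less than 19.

(18, 9, 10, 6, 2) → max 18  < 19 ✓
(9, 10, 6, 2, 19) → max 19
(10, 6, 2, 19, 12) → max 19
(6, 2, 19, 12, 8) → max 19
(2, 19, 12, 8, 8) → max 19
(19, 12, 8, 8, 13) → max 19
(12, 8, 8, 13, 9) → max 13  < 19 ✓
(8, 8, 13, 9, 19) → max 19
(8, 13, 9, 19, 9) → max 19
(13, 9, 19, 9, 16) → max 19
2 windows satisfy the condition.

2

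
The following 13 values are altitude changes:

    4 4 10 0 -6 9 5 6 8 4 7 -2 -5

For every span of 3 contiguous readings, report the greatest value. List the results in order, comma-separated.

10, 10, 10, 9, 9, 9, 8, 8, 8, 7, 7

Sliding a size-3 window across the 13 values:
(4, 4, 10) → max 10
(4, 10, 0) → max 10
(10, 0, -6) → max 10
(0, -6, 9) → max 9
(-6, 9, 5) → max 9
(9, 5, 6) → max 9
(5, 6, 8) → max 8
(6, 8, 4) → max 8
(8, 4, 7) → max 8
(4, 7, -2) → max 7
(7, -2, -5) → max 7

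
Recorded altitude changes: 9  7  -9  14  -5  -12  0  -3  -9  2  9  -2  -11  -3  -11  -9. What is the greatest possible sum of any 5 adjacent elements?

16

(9, 7, -9, 14, -5) → sum 16
(7, -9, 14, -5, -12) → sum -5
(-9, 14, -5, -12, 0) → sum -12
(14, -5, -12, 0, -3) → sum -6
(-5, -12, 0, -3, -9) → sum -29
(-12, 0, -3, -9, 2) → sum -22
(0, -3, -9, 2, 9) → sum -1
(-3, -9, 2, 9, -2) → sum -3
(-9, 2, 9, -2, -11) → sum -11
(2, 9, -2, -11, -3) → sum -5
(9, -2, -11, -3, -11) → sum -18
(-2, -11, -3, -11, -9) → sum -36
Greatest of these is 16.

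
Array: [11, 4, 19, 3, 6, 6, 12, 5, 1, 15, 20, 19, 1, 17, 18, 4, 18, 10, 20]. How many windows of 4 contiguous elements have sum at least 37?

10

[11, 4, 19, 3] → sum 37  ≥ 37 ✓
[4, 19, 3, 6] → sum 32
[19, 3, 6, 6] → sum 34
[3, 6, 6, 12] → sum 27
[6, 6, 12, 5] → sum 29
[6, 12, 5, 1] → sum 24
[12, 5, 1, 15] → sum 33
[5, 1, 15, 20] → sum 41  ≥ 37 ✓
[1, 15, 20, 19] → sum 55  ≥ 37 ✓
[15, 20, 19, 1] → sum 55  ≥ 37 ✓
[20, 19, 1, 17] → sum 57  ≥ 37 ✓
[19, 1, 17, 18] → sum 55  ≥ 37 ✓
[1, 17, 18, 4] → sum 40  ≥ 37 ✓
[17, 18, 4, 18] → sum 57  ≥ 37 ✓
[18, 4, 18, 10] → sum 50  ≥ 37 ✓
[4, 18, 10, 20] → sum 52  ≥ 37 ✓
10 windows satisfy the condition.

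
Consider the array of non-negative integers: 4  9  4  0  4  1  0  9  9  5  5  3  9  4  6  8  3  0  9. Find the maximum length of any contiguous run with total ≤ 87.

18

[4] sum 4 len 1
[4, 9] sum 13 len 2
[4, 9, 4] sum 17 len 3
[4, 9, 4, 0] sum 17 len 4
[4, 9, 4, 0, 4] sum 21 len 5
[4, 9, 4, 0, 4, 1] sum 22 len 6
[4, 9, 4, 0, 4, 1, 0] sum 22 len 7
[4, 9, 4, 0, 4, 1, 0, 9] sum 31 len 8
[4, 9, 4, 0, 4, 1, 0, 9, 9] sum 40 len 9
[4, 9, 4, 0, 4, 1, 0, 9, 9, 5] sum 45 len 10
[4, 9, 4, 0, 4, 1, 0, 9, 9, 5, 5] sum 50 len 11
[4, 9, 4, 0, 4, 1, 0, 9, 9, 5, 5, 3] sum 53 len 12
[4, 9, 4, 0, 4, 1, 0, 9, 9, 5, 5, 3, 9] sum 62 len 13
[4, 9, 4, 0, 4, 1, 0, 9, 9, 5, 5, 3, 9, 4] sum 66 len 14
[4, 9, 4, 0, 4, 1, 0, 9, 9, 5, 5, 3, 9, 4, 6] sum 72 len 15
[4, 9, 4, 0, 4, 1, 0, 9, 9, 5, 5, 3, 9, 4, 6, 8] sum 80 len 16
[4, 9, 4, 0, 4, 1, 0, 9, 9, 5, 5, 3, 9, 4, 6, 8, 3] sum 83 len 17
[4, 9, 4, 0, 4, 1, 0, 9, 9, 5, 5, 3, 9, 4, 6, 8, 3, 0] sum 83 len 18
[4, 0, 4, 1, 0, 9, 9, 5, 5, 3, 9, 4, 6, 8, 3, 0, 9] sum 79 len 17
Longest length seen: 18.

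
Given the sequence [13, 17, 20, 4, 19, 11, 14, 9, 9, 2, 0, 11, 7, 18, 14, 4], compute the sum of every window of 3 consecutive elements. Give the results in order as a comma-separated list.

Sliding a size-3 window across the 16 values:
[13, 17, 20] → sum 50
[17, 20, 4] → sum 41
[20, 4, 19] → sum 43
[4, 19, 11] → sum 34
[19, 11, 14] → sum 44
[11, 14, 9] → sum 34
[14, 9, 9] → sum 32
[9, 9, 2] → sum 20
[9, 2, 0] → sum 11
[2, 0, 11] → sum 13
[0, 11, 7] → sum 18
[11, 7, 18] → sum 36
[7, 18, 14] → sum 39
[18, 14, 4] → sum 36

50, 41, 43, 34, 44, 34, 32, 20, 11, 13, 18, 36, 39, 36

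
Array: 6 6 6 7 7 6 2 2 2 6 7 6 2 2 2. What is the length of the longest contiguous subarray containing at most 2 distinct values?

add 6: window [6] (1 distinct), len 1
add 6: window [6, 6] (1 distinct), len 2
add 6: window [6, 6, 6] (1 distinct), len 3
add 7: window [6, 6, 6, 7] (2 distinct), len 4
add 7: window [6, 6, 6, 7, 7] (2 distinct), len 5
add 6: window [6, 6, 6, 7, 7, 6] (2 distinct), len 6
add 2: window [6, 2] (2 distinct), len 2
add 2: window [6, 2, 2] (2 distinct), len 3
add 2: window [6, 2, 2, 2] (2 distinct), len 4
add 6: window [6, 2, 2, 2, 6] (2 distinct), len 5
add 7: window [6, 7] (2 distinct), len 2
add 6: window [6, 7, 6] (2 distinct), len 3
add 2: window [6, 2] (2 distinct), len 2
add 2: window [6, 2, 2] (2 distinct), len 3
add 2: window [6, 2, 2, 2] (2 distinct), len 4
Longest length with ≤2 distinct: 6.

6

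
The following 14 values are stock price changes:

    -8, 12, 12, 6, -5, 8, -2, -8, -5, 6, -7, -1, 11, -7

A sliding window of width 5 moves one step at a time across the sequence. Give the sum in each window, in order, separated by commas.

17, 33, 19, -1, -12, -1, -16, -15, 4, 2

(-8, 12, 12, 6, -5) → sum 17
(12, 12, 6, -5, 8) → sum 33
(12, 6, -5, 8, -2) → sum 19
(6, -5, 8, -2, -8) → sum -1
(-5, 8, -2, -8, -5) → sum -12
(8, -2, -8, -5, 6) → sum -1
(-2, -8, -5, 6, -7) → sum -16
(-8, -5, 6, -7, -1) → sum -15
(-5, 6, -7, -1, 11) → sum 4
(6, -7, -1, 11, -7) → sum 2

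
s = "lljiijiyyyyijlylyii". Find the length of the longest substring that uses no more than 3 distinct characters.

Extend right; when distinct count exceeds 3, shrink from the left:
[l] 1 distinct, len 1
[l, l] 1 distinct, len 2
[l, l, j] 2 distinct, len 3
[l, l, j, i] 3 distinct, len 4
[l, l, j, i, i] 3 distinct, len 5
[l, l, j, i, i, j] 3 distinct, len 6
[l, l, j, i, i, j, i] 3 distinct, len 7
[j, i, i, j, i, y] 3 distinct, len 6
[j, i, i, j, i, y, y] 3 distinct, len 7
[j, i, i, j, i, y, y, y] 3 distinct, len 8
[j, i, i, j, i, y, y, y, y] 3 distinct, len 9
[j, i, i, j, i, y, y, y, y, i] 3 distinct, len 10
[j, i, i, j, i, y, y, y, y, i, j] 3 distinct, len 11
[i, j, l] 3 distinct, len 3
[j, l, y] 3 distinct, len 3
[j, l, y, l] 3 distinct, len 4
[j, l, y, l, y] 3 distinct, len 5
[l, y, l, y, i] 3 distinct, len 5
[l, y, l, y, i, i] 3 distinct, len 6
Longest length with ≤3 distinct: 11.

11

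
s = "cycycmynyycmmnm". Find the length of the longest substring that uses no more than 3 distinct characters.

add c: window [c] (1 distinct), len 1
add y: window [c, y] (2 distinct), len 2
add c: window [c, y, c] (2 distinct), len 3
add y: window [c, y, c, y] (2 distinct), len 4
add c: window [c, y, c, y, c] (2 distinct), len 5
add m: window [c, y, c, y, c, m] (3 distinct), len 6
add y: window [c, y, c, y, c, m, y] (3 distinct), len 7
add n: window [m, y, n] (3 distinct), len 3
add y: window [m, y, n, y] (3 distinct), len 4
add y: window [m, y, n, y, y] (3 distinct), len 5
add c: window [y, n, y, y, c] (3 distinct), len 5
add m: window [y, y, c, m] (3 distinct), len 4
add m: window [y, y, c, m, m] (3 distinct), len 5
add n: window [c, m, m, n] (3 distinct), len 4
add m: window [c, m, m, n, m] (3 distinct), len 5
Longest length with ≤3 distinct: 7.

7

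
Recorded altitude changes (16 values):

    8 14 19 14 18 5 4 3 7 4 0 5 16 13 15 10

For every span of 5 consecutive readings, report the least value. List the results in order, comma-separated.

(8, 14, 19, 14, 18) → min 8
(14, 19, 14, 18, 5) → min 5
(19, 14, 18, 5, 4) → min 4
(14, 18, 5, 4, 3) → min 3
(18, 5, 4, 3, 7) → min 3
(5, 4, 3, 7, 4) → min 3
(4, 3, 7, 4, 0) → min 0
(3, 7, 4, 0, 5) → min 0
(7, 4, 0, 5, 16) → min 0
(4, 0, 5, 16, 13) → min 0
(0, 5, 16, 13, 15) → min 0
(5, 16, 13, 15, 10) → min 5

8, 5, 4, 3, 3, 3, 0, 0, 0, 0, 0, 5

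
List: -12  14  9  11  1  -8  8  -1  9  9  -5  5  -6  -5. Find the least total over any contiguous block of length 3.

Window sums for each of the 12 positions:
(-12, 14, 9) → sum 11
(14, 9, 11) → sum 34
(9, 11, 1) → sum 21
(11, 1, -8) → sum 4
(1, -8, 8) → sum 1
(-8, 8, -1) → sum -1
(8, -1, 9) → sum 16
(-1, 9, 9) → sum 17
(9, 9, -5) → sum 13
(9, -5, 5) → sum 9
(-5, 5, -6) → sum -6
(5, -6, -5) → sum -6
Least of these is -6.

-6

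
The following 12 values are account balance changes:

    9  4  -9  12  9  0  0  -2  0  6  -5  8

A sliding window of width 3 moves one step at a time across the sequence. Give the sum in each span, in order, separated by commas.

4, 7, 12, 21, 9, -2, -2, 4, 1, 9

9 4 -9 → sum 4
4 -9 12 → sum 7
-9 12 9 → sum 12
12 9 0 → sum 21
9 0 0 → sum 9
0 0 -2 → sum -2
0 -2 0 → sum -2
-2 0 6 → sum 4
0 6 -5 → sum 1
6 -5 8 → sum 9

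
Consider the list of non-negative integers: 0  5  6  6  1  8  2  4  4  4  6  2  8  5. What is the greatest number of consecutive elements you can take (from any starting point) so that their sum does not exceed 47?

add 0: [0] sum 0, len 1
add 5: [0, 5] sum 5, len 2
add 6: [0, 5, 6] sum 11, len 3
add 6: [0, 5, 6, 6] sum 17, len 4
add 1: [0, 5, 6, 6, 1] sum 18, len 5
add 8: [0, 5, 6, 6, 1, 8] sum 26, len 6
add 2: [0, 5, 6, 6, 1, 8, 2] sum 28, len 7
add 4: [0, 5, 6, 6, 1, 8, 2, 4] sum 32, len 8
add 4: [0, 5, 6, 6, 1, 8, 2, 4, 4] sum 36, len 9
add 4: [0, 5, 6, 6, 1, 8, 2, 4, 4, 4] sum 40, len 10
add 6: [0, 5, 6, 6, 1, 8, 2, 4, 4, 4, 6] sum 46, len 11
add 2: [6, 6, 1, 8, 2, 4, 4, 4, 6, 2] sum 43, len 10
add 8: [6, 1, 8, 2, 4, 4, 4, 6, 2, 8] sum 45, len 10
add 5: [1, 8, 2, 4, 4, 4, 6, 2, 8, 5] sum 44, len 10
Longest length seen: 11.

11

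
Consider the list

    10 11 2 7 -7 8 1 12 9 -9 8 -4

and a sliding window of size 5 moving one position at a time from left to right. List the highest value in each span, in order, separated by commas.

(10, 11, 2, 7, -7) → max 11
(11, 2, 7, -7, 8) → max 11
(2, 7, -7, 8, 1) → max 8
(7, -7, 8, 1, 12) → max 12
(-7, 8, 1, 12, 9) → max 12
(8, 1, 12, 9, -9) → max 12
(1, 12, 9, -9, 8) → max 12
(12, 9, -9, 8, -4) → max 12

11, 11, 8, 12, 12, 12, 12, 12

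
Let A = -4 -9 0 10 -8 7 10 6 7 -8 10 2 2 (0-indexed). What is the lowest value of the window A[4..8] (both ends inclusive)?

Elements at indices 4..8: -8, 7, 10, 6, 7
min(-8, 7, 10, 6, 7) = -8

-8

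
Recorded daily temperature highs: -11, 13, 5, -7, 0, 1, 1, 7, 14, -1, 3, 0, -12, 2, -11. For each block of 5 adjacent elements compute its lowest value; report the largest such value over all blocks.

0

(-11, 13, 5, -7, 0) → min -11
(13, 5, -7, 0, 1) → min -7
(5, -7, 0, 1, 1) → min -7
(-7, 0, 1, 1, 7) → min -7
(0, 1, 1, 7, 14) → min 0
(1, 1, 7, 14, -1) → min -1
(1, 7, 14, -1, 3) → min -1
(7, 14, -1, 3, 0) → min -1
(14, -1, 3, 0, -12) → min -12
(-1, 3, 0, -12, 2) → min -12
(3, 0, -12, 2, -11) → min -12
Largest of these is 0.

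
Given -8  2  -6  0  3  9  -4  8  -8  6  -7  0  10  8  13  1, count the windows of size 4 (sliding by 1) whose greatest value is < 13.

[-8, 2, -6, 0] → max 2  < 13 ✓
[2, -6, 0, 3] → max 3  < 13 ✓
[-6, 0, 3, 9] → max 9  < 13 ✓
[0, 3, 9, -4] → max 9  < 13 ✓
[3, 9, -4, 8] → max 9  < 13 ✓
[9, -4, 8, -8] → max 9  < 13 ✓
[-4, 8, -8, 6] → max 8  < 13 ✓
[8, -8, 6, -7] → max 8  < 13 ✓
[-8, 6, -7, 0] → max 6  < 13 ✓
[6, -7, 0, 10] → max 10  < 13 ✓
[-7, 0, 10, 8] → max 10  < 13 ✓
[0, 10, 8, 13] → max 13
[10, 8, 13, 1] → max 13
11 windows satisfy the condition.

11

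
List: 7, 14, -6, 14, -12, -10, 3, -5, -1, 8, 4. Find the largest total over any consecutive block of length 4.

29

Window sums for each of the 8 positions:
(7, 14, -6, 14) → sum 29
(14, -6, 14, -12) → sum 10
(-6, 14, -12, -10) → sum -14
(14, -12, -10, 3) → sum -5
(-12, -10, 3, -5) → sum -24
(-10, 3, -5, -1) → sum -13
(3, -5, -1, 8) → sum 5
(-5, -1, 8, 4) → sum 6
Largest of these is 29.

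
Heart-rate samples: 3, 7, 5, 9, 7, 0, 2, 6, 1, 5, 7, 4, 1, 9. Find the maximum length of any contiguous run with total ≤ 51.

add 3: [3] sum 3, len 1
add 7: [3, 7] sum 10, len 2
add 5: [3, 7, 5] sum 15, len 3
add 9: [3, 7, 5, 9] sum 24, len 4
add 7: [3, 7, 5, 9, 7] sum 31, len 5
add 0: [3, 7, 5, 9, 7, 0] sum 31, len 6
add 2: [3, 7, 5, 9, 7, 0, 2] sum 33, len 7
add 6: [3, 7, 5, 9, 7, 0, 2, 6] sum 39, len 8
add 1: [3, 7, 5, 9, 7, 0, 2, 6, 1] sum 40, len 9
add 5: [3, 7, 5, 9, 7, 0, 2, 6, 1, 5] sum 45, len 10
add 7: [7, 5, 9, 7, 0, 2, 6, 1, 5, 7] sum 49, len 10
add 4: [5, 9, 7, 0, 2, 6, 1, 5, 7, 4] sum 46, len 10
add 1: [5, 9, 7, 0, 2, 6, 1, 5, 7, 4, 1] sum 47, len 11
add 9: [9, 7, 0, 2, 6, 1, 5, 7, 4, 1, 9] sum 51, len 11
Longest length seen: 11.

11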